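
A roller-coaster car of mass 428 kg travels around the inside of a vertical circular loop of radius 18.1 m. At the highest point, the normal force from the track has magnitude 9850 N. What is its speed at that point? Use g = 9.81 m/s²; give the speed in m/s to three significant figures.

At the top, N + mg = mv²/r, so v = √(r(N/m + g)) = √(18.1 × (9850/428 + 9.81)) = √(18.1 × 32.82) = √594.1 = 24.37 m/s.

24.4 m/s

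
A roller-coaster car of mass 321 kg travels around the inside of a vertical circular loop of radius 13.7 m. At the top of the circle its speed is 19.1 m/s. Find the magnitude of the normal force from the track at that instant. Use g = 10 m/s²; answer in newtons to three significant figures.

At the top, both N and the weight mg point inward (toward the centre), so N + mg = mv²/r.
N = m(v²/r − g) = 321 × ((19.1)²/13.7 − 10.0) = 321 × (26.63 − 10.0) = 321 × 16.63 = 5338 N.

5340 N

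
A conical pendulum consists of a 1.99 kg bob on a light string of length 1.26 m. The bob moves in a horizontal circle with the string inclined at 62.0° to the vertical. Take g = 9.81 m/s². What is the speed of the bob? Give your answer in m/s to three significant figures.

The radius of the circle is r = L sinθ = 1.26 × sin 62.0° = 1.113 m.
Horizontally T sinθ = mv²/r and vertically T cosθ = mg, so tanθ = v²/(rg).
v = √(r g tanθ) = √(1.113 × 9.81 × 1.881) = √20.53 = 4.531 m/s.

4.53 m/s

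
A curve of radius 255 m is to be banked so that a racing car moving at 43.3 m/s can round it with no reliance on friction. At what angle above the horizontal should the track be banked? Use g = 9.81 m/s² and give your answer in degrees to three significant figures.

36.9°

With no friction, the horizontal component of the normal force provides the centripetal force: N sinθ = mv²/r, while N cosθ = mg vertically.
Dividing: tanθ = v²/(r g) = (43.3)²/(255 × 9.81) = 1875/2502 = 0.7495.
θ = arctan(0.7495) = 36.85°.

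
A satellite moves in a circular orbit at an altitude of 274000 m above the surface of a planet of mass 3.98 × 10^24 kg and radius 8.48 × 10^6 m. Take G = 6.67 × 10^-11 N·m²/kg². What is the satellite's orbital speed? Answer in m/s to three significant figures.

5510 m/s

Orbital radius r = R + h = 8.48 × 10^6 + 274000 = 8.754 × 10^6 m.
Gravity supplies the centripetal force: G M m / r² = m v² / r, so v = √(GM/r).
v = √(6.67 × 10^-11 × 3.98 × 10^24 / 8.754 × 10^6) = √(3.033 × 10^7) = 5507 m/s.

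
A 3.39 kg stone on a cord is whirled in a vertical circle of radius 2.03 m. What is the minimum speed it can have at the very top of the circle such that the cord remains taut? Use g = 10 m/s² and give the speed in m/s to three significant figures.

4.51 m/s

At the top, both weight mg and T point toward the centre: T + mg = mv²/r.
At minimum speed T → 0, so mg = mv_min²/r ⇒ v_min = √(g r) = √(10.0 × 2.03) = 4.506 m/s.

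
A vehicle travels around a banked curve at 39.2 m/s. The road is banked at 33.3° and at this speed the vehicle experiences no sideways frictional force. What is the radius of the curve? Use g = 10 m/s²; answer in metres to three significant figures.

234 m

Frictionless banking: tanθ = v²/(rg), so r = v²/(g tanθ).
r = (39.2)²/(10.0 × tan 33.3°) = 1537/(10.0 × 0.6569) = 1537/6.569 = 233.9 m.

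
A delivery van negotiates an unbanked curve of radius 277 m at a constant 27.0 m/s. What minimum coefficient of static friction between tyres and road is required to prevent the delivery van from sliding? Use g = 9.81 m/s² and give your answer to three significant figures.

Friction provides the centripetal force: μ_s m g = m v²/r, so μ_s = v²/(g r) = (27.00)²/(9.81 × 277) = 729.0/2717 = 0.2683.

0.268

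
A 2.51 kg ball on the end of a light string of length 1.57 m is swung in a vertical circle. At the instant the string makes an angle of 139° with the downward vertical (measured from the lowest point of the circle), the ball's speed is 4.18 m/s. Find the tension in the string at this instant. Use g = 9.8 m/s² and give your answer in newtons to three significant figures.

Take the radial direction toward the centre of the circle as positive. The component of the weight along the string toward the centre is −mg cos φ (φ measured from the bottom), so Newton's second law along the string gives T − mg cos φ = m v²/r.
cos 139° = -0.7547, so T = m(v²/r + g cos φ) = 2.51 × ((4.18)²/1.57 + 9.8 × -0.7547) = 2.51 × (11.13 + (-7.396)) = 2.51 × 3.733 = 9.369 N.

9.37 N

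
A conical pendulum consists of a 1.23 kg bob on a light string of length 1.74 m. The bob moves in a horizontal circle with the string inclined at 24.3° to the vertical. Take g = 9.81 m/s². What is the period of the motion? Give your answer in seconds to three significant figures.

r = L sinθ = 0.7160 m. From T sinθ = mω²r and T cosθ = mg: tanθ = ω²r/g, so ω² = g tanθ / r = g/(L cosθ).
ω = √(g/(L cosθ)) = √(9.81/(1.74 × 0.9114)) = √6.186 = 2.487 rad/s.
Period = 2π/ω = 2.526 s.

2.53 s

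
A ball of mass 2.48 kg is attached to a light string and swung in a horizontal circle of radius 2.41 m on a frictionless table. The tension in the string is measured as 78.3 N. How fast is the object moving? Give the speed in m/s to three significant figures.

T = m v²/r ⇒ v = √(T r / m) = √(78.3 × 2.41 / 2.48) = √76.09 = 8.723 m/s.

8.72 m/s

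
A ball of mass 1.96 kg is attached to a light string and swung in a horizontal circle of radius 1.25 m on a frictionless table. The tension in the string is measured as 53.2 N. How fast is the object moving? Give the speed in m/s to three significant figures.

T = m v²/r ⇒ v = √(T r / m) = √(53.2 × 1.25 / 1.96) = √33.93 = 5.825 m/s.

5.82 m/s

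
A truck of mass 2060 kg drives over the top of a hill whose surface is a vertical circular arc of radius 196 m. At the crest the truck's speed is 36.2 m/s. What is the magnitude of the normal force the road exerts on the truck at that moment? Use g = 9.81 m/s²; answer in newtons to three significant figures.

6440 N

At the crest the centripetal acceleration points downward (toward the centre of the arc), so mg − N = mv²/r.
N = m(g − v²/r) = 2060 × (9.81 − (36.2)²/196) = 2060 × (9.81 − 6.686) = 2060 × 3.124 = 6436 N.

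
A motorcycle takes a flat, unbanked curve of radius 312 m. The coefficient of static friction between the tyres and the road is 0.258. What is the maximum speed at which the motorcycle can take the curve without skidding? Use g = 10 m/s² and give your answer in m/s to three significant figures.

28.4 m/s

Friction provides the centripetal force on a flat curve. At maximum speed it is at its limiting value: μ_s m g = m v²/r.
Mass cancels: v_max = √(μ_s g r) = √(0.258 × 10.0 × 312) = √805.0 = 28.37 m/s.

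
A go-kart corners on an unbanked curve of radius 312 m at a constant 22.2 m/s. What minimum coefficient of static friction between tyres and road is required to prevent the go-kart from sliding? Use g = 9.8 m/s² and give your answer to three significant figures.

Friction provides the centripetal force: μ_s m g = m v²/r, so μ_s = v²/(g r) = (22.20)²/(9.8 × 312) = 492.8/3058 = 0.1612.

0.161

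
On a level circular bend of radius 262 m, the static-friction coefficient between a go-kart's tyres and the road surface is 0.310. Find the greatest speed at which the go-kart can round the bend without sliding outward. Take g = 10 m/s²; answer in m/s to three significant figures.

The only inward force on a level bend is static friction, so at the limit f_s = μ_s N = μ_s m g = m v²/r.
Mass cancels: v_max = √(μ_s g r) = √(0.310 × 10.0 × 262) = √812.2 = 28.50 m/s.

28.5 m/s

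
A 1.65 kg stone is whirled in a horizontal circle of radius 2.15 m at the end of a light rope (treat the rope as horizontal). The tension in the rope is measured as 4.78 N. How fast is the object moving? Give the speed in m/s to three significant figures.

2.50 m/s

T = m v²/r ⇒ v = √(T r / m) = √(4.78 × 2.15 / 1.65) = √6.228 = 2.496 m/s.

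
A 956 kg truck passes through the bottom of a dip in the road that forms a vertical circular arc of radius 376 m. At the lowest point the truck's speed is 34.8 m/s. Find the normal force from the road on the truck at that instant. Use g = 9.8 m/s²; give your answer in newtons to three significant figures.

12400 N

At the lowest point, N points up (toward the centre) and the weight mg points down (away from the centre), so the net inward force is N − mg = mv²/r.
N = m(v²/r + g) = 956 × ((34.8)²/376 + 9.8) = 956 × (3.221 + 9.8) = 956 × 13.02 = 12450 N.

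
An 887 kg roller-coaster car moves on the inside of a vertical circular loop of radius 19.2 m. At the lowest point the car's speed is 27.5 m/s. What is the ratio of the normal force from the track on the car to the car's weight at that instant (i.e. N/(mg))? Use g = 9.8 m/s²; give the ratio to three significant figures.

5.02

At the bottom, N − mg = mv²/r, so N = m(v²/r + g) and N/(mg) = v²/(rg) + 1 = (27.5)²/(19.2 × 9.8) + 1 = 4.019 + 1 = 5.019.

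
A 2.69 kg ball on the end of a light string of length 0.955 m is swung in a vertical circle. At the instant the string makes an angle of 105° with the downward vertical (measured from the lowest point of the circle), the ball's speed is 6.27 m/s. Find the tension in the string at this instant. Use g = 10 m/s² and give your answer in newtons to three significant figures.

104 N

Take the radial direction toward the centre of the circle as positive. The component of the weight along the string toward the centre is −mg cos φ (φ measured from the bottom), so Newton's second law along the string gives T − mg cos φ = m v²/r.
cos 105° = -0.2588, so T = m(v²/r + g cos φ) = 2.69 × ((6.27)²/0.955 + 10.0 × -0.2588) = 2.69 × (41.17 + (-2.588)) = 2.69 × 38.58 = 103.8 N.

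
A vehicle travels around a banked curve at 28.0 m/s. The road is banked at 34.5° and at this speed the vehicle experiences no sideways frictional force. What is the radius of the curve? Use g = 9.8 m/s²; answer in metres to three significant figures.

Frictionless banking: tanθ = v²/(rg), so r = v²/(g tanθ).
r = (28.0)²/(9.8 × tan 34.5°) = 784.0/(9.8 × 0.6873) = 784.0/6.735 = 116.4 m.

116 m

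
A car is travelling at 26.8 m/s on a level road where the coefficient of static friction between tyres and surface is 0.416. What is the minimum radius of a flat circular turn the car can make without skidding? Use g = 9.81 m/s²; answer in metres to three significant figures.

176 m

At the limit, μ_s m g = m v²/r, so r_min = v²/(μ_s g) = (26.8)²/(0.416 × 9.81) = 718.2/4.081 = 176.0 m.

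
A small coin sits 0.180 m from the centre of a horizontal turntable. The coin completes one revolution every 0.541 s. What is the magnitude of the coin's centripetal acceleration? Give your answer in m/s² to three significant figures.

24.3 m/s²

v = 2πr/T = 2π × 0.180/0.541 = 2.091 m/s.
a_c = v²/r = (2.091)²/0.180 = 4.370/0.180 = 24.28 m/s².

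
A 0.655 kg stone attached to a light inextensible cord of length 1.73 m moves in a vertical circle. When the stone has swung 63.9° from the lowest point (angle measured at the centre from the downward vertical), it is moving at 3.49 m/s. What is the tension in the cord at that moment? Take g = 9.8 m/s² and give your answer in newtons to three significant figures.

Take the radial direction toward the centre of the circle as positive. The component of the weight along the string toward the centre is −mg cos φ (φ measured from the bottom), so Newton's second law along the string gives T − mg cos φ = m v²/r.
cos 63.9° = 0.4399, so T = m(v²/r + g cos φ) = 0.655 × ((3.49)²/1.73 + 9.8 × 0.4399) = 0.655 × (7.041 + (4.311)) = 0.655 × 11.35 = 7.436 N.

7.44 N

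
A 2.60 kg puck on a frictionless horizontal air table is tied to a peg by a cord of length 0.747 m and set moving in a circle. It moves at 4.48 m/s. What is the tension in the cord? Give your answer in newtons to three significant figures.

The tension is the only horizontal force, so it supplies the full centripetal force: T = m v²/r = 2.60 × (4.480)²/0.747 = 2.60 × 20.07/0.747 = 69.86 N.

69.9 N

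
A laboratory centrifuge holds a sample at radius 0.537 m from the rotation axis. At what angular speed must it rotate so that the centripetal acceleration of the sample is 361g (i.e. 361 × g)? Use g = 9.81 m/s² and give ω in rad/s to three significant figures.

Centripetal acceleration a_c = ω²r. Setting ω²r = 361g:
ω = √(361g / r) = √(361 × 9.81 / 0.537) = √6595 = 81.21 rad/s.

81.2 rad/s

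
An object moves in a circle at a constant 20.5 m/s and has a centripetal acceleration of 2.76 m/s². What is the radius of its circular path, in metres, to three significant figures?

a_c = v²/r ⇒ r = v²/a_c = (20.5)²/2.76 = 420.2/2.76 = 152.3 m.

152 m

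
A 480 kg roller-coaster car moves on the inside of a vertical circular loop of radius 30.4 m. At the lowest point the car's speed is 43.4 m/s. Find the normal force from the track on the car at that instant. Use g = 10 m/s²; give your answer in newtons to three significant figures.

34500 N

At the lowest point, N points up (toward the centre) and the weight mg points down (away from the centre), so the net inward force is N − mg = mv²/r.
N = m(v²/r + g) = 480 × ((43.4)²/30.4 + 10.0) = 480 × (61.96 + 10.0) = 480 × 71.96 = 34540 N.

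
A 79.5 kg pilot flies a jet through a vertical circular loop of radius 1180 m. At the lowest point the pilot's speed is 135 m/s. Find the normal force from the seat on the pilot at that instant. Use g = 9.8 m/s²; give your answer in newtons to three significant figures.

At the lowest point, N points up (toward the centre) and the weight mg points down (away from the centre), so the net inward force is N − mg = mv²/r.
N = m(v²/r + g) = 79.5 × ((135)²/1180 + 9.8) = 79.5 × (15.44 + 9.8) = 79.5 × 25.24 = 2007 N.

2010 N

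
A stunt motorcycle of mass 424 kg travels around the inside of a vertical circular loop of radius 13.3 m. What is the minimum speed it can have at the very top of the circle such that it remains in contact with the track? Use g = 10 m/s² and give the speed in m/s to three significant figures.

At the highest point the centre is directly below, so both the weight and N act inward: N + mg = mv²/r.
At minimum speed N → 0, so mg = mv_min²/r ⇒ v_min = √(g r) = √(10.0 × 13.3) = 11.53 m/s.

11.5 m/s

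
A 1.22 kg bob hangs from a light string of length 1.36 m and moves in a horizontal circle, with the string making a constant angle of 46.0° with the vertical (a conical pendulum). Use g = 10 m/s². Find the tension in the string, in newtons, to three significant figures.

Vertically the bob has no acceleration, so T cosθ = mg.
T = mg/cosθ = 1.22 × 10.0 / cos 46.0° = 12.20/0.6947 = 17.56 N.

17.6 N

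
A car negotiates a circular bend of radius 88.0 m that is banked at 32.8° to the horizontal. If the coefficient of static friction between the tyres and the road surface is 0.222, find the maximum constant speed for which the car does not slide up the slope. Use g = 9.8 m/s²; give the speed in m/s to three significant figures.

29.5 m/s

At the maximum speed, friction acts down the slope at its limiting value f = μN. Radially (horizontal, toward centre): N sinθ + μN cosθ = mv²/r. Vertically: N cosθ − μN sinθ = mg.
Dividing: v² = r g (sinθ + μcosθ)/(cosθ − μsinθ).
sinθ + μcosθ = 0.5417 + 0.222×0.8406 = 0.7283; cosθ − μsinθ = 0.8406 − 0.222×0.5417 = 0.7203.
v² = 88.0 × 9.8 × 0.7283/0.7203 = 872.0 m²/s², so v = 29.53 m/s.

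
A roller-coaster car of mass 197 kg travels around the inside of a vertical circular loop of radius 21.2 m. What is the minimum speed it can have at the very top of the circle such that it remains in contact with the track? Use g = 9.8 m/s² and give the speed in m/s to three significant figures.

At the top, both weight mg and N point toward the centre: N + mg = mv²/r.
At minimum speed N → 0, so mg = mv_min²/r ⇒ v_min = √(g r) = √(9.8 × 21.2) = 14.41 m/s.

14.4 m/s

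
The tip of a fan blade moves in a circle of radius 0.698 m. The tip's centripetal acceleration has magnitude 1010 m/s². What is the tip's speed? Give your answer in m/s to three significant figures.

26.6 m/s

a_c = v²/r ⇒ v = √(a_c · r) = √(1010 × 0.698) = √705.0 = 26.55 m/s.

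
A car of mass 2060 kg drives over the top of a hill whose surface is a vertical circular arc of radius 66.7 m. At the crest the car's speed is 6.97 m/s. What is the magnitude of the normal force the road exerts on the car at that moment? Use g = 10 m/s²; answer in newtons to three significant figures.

At the crest the centripetal acceleration points downward (toward the centre of the arc), so mg − N = mv²/r.
N = m(g − v²/r) = 2060 × (10.0 − (6.97)²/66.7) = 2060 × (10.0 − 0.7283) = 2060 × 9.272 = 19100 N.

19100 N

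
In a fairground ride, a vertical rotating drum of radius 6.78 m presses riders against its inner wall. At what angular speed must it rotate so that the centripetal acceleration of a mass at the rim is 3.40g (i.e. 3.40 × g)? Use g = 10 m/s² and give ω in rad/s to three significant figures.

Centripetal acceleration a_c = ω²r. Setting ω²r = 3.40g:
ω = √(3.40g / r) = √(3.40 × 10.0 / 6.78) = √5.015 = 2.239 rad/s.

2.24 rad/s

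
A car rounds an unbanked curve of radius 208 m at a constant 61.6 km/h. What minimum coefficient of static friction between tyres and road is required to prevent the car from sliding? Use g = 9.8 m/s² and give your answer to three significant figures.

v = 61.6/3.6 = 17.11 m/s.
Friction provides the centripetal force: μ_s m g = m v²/r, so μ_s = v²/(g r) = (17.11)²/(9.8 × 208) = 292.8/2038 = 0.1436.

0.144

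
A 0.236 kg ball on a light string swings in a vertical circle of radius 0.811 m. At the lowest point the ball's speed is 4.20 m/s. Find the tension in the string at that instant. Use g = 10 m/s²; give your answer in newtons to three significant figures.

At the lowest point, T points up (toward the centre) and the weight mg points down (away from the centre), so the net inward force is T − mg = mv²/r.
T = m(v²/r + g) = 0.236 × ((4.20)²/0.811 + 10.0) = 0.236 × (21.75 + 10.0) = 0.236 × 31.75 = 7.493 N.

7.49 N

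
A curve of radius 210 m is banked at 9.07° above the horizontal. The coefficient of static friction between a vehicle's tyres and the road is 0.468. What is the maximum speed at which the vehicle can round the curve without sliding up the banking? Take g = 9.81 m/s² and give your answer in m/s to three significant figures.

37.4 m/s

At the maximum speed, friction acts down the slope at its limiting value f = μN. Radially (horizontal, toward centre): N sinθ + μN cosθ = mv²/r. Vertically: N cosθ − μN sinθ = mg.
Dividing: v² = r g (sinθ + μcosθ)/(cosθ − μsinθ).
sinθ + μcosθ = 0.1576 + 0.468×0.9875 = 0.6198; cosθ − μsinθ = 0.9875 − 0.468×0.1576 = 0.9137.
v² = 210 × 9.81 × 0.6198/0.9137 = 1397 m²/s², so v = 37.38 m/s.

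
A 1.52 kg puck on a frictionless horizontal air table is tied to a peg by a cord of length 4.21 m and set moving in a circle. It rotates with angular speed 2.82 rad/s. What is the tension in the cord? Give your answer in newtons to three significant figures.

v = ωr = 2.82 × 4.21 = 11.87 m/s.
The tension is the only horizontal force, so it supplies the full centripetal force: T = m v²/r = 1.52 × (11.87)²/4.21 = 1.52 × 140.9/4.21 = 50.89 N.

50.9 N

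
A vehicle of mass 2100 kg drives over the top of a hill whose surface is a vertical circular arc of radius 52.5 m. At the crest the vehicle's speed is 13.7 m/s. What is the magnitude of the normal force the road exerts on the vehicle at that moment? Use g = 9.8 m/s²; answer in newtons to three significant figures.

13100 N

At the crest the centripetal acceleration points downward (toward the centre of the arc), so mg − N = mv²/r.
N = m(g − v²/r) = 2100 × (9.8 − (13.7)²/52.5) = 2100 × (9.8 − 3.575) = 2100 × 6.225 = 13070 N.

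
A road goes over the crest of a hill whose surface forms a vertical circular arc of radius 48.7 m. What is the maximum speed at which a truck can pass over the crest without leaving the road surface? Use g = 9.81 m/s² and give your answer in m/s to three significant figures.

21.9 m/s

At the crest the centre of the circle is below the truck, so the net downward (centripetal) force is mg − N = mv²/r.
The truck leaves the road when N → 0, giving v_max = √(g r) = √(9.81 × 48.7) = 21.86 m/s.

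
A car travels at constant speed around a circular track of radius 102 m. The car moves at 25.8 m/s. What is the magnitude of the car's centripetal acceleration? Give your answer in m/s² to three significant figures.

6.53 m/s²

a_c = v²/r = (25.80)²/102 = 665.6/102 = 6.526 m/s².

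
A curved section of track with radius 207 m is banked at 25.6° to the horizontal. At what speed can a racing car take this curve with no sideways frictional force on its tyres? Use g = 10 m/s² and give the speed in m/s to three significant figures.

31.5 m/s

On a frictionless banked curve, N sinθ = mv²/r and N cosθ = mg, so tanθ = v²/(rg).
v = √(r g tanθ) = √(207 × 10.0 × tan 25.6°) = √(207 × 10.0 × 0.4791) = √991.8 = 31.49 m/s.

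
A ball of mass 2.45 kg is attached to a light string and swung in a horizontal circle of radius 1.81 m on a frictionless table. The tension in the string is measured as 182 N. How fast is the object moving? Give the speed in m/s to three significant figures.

11.6 m/s

T = m v²/r ⇒ v = √(T r / m) = √(182 × 1.81 / 2.45) = √134.5 = 11.60 m/s.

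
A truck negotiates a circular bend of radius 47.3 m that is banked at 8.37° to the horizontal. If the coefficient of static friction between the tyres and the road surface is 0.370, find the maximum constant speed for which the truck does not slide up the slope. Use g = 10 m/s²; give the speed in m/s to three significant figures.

16.1 m/s

At the maximum speed, friction acts down the slope at its limiting value f = μN. Radially (horizontal, toward centre): N sinθ + μN cosθ = mv²/r. Vertically: N cosθ − μN sinθ = mg.
Dividing: v² = r g (sinθ + μcosθ)/(cosθ − μsinθ).
sinθ + μcosθ = 0.1456 + 0.370×0.9893 = 0.5116; cosθ − μsinθ = 0.9893 − 0.370×0.1456 = 0.9355.
v² = 47.3 × 10.0 × 0.5116/0.9355 = 258.7 m²/s², so v = 16.08 m/s.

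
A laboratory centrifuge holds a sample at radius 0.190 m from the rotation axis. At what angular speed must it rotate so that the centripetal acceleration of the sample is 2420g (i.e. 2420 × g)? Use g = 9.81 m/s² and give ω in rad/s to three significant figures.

353 rad/s

Centripetal acceleration a_c = ω²r. Setting ω²r = 2420g:
ω = √(2420g / r) = √(2420 × 9.81 / 0.190) = √124900 = 353.5 rad/s.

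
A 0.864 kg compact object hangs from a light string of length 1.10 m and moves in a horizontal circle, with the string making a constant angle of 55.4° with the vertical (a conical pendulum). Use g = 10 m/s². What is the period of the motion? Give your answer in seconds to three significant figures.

r = L sinθ = 0.9055 m. From T sinθ = mω²r and T cosθ = mg: tanθ = ω²r/g, so ω² = g tanθ / r = g/(L cosθ).
ω = √(g/(L cosθ)) = √(10.0/(1.10 × 0.5678)) = √16.01 = 4.001 rad/s.
Period = 2π/ω = 1.570 s.

1.57 s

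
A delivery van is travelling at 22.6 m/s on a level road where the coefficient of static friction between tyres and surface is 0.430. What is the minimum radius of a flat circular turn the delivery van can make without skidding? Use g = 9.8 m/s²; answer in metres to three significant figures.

121 m

At the limit, μ_s m g = m v²/r, so r_min = v²/(μ_s g) = (22.6)²/(0.430 × 9.8) = 510.8/4.214 = 121.2 m.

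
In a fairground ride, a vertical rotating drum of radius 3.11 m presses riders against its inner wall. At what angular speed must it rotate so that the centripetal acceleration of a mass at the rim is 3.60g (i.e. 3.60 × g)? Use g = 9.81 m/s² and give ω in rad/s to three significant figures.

3.37 rad/s

Centripetal acceleration a_c = ω²r. Setting ω²r = 3.60g:
ω = √(3.60g / r) = √(3.60 × 9.81 / 3.11) = √11.36 = 3.370 rad/s.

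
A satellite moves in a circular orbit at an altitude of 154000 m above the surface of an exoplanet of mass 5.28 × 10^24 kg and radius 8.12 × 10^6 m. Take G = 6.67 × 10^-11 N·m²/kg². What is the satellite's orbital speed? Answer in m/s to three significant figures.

6520 m/s

Orbital radius r = R + h = 8.12 × 10^6 + 154000 = 8.274 × 10^6 m.
Gravity supplies the centripetal force: G M m / r² = m v² / r, so v = √(GM/r).
v = √(6.67 × 10^-11 × 5.28 × 10^24 / 8.274 × 10^6) = √(4.256 × 10^7) = 6524 m/s.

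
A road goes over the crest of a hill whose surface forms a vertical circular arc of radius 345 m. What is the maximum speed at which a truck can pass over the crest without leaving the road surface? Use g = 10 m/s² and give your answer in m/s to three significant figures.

At the crest the centre of the circle is below the truck, so the net downward (centripetal) force is mg − N = mv²/r.
The truck leaves the road when N → 0, giving v_max = √(g r) = √(10.0 × 345) = 58.74 m/s.

58.7 m/s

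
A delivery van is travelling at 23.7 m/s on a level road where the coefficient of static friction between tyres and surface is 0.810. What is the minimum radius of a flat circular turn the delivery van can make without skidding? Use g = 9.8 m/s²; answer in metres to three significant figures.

70.8 m

At the limit, μ_s m g = m v²/r, so r_min = v²/(μ_s g) = (23.7)²/(0.810 × 9.8) = 561.7/7.938 = 70.76 m.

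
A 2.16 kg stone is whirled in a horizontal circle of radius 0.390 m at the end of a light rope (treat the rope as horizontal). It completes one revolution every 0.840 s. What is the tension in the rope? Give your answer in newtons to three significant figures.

v = 2πr/T = 2π × 0.390/0.840 = 2.917 m/s.
The tension is the only horizontal force, so it supplies the full centripetal force: T = m v²/r = 2.16 × (2.917)²/0.390 = 2.16 × 8.510/0.390 = 47.13 N.

47.1 N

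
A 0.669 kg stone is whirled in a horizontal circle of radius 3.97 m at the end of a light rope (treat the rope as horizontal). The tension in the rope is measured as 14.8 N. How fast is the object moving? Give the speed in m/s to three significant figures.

T = m v²/r ⇒ v = √(T r / m) = √(14.8 × 3.97 / 0.669) = √87.83 = 9.372 m/s.

9.37 m/s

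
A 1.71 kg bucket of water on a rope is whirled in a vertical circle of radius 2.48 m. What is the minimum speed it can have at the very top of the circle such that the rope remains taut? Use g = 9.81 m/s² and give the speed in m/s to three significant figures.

4.93 m/s

At the highest point the centre is directly below, so both the weight and T act inward: T + mg = mv²/r.
At minimum speed T → 0, so mg = mv_min²/r ⇒ v_min = √(g r) = √(9.81 × 2.48) = 4.932 m/s.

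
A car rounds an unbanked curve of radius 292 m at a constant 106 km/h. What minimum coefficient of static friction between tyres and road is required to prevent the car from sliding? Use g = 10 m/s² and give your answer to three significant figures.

v = 106/3.6 = 29.44 m/s.
Friction provides the centripetal force: μ_s m g = m v²/r, so μ_s = v²/(g r) = (29.44)²/(10.0 × 292) = 867.0/2920 = 0.2969.

0.297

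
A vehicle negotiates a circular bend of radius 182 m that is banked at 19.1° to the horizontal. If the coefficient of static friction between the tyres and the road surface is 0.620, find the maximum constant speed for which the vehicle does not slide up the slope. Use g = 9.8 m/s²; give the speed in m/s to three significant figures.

At the maximum speed, friction acts down the slope at its limiting value f = μN. Radially (horizontal, toward centre): N sinθ + μN cosθ = mv²/r. Vertically: N cosθ − μN sinθ = mg.
Dividing: v² = r g (sinθ + μcosθ)/(cosθ − μsinθ).
sinθ + μcosθ = 0.3272 + 0.620×0.9449 = 0.9131; cosθ − μsinθ = 0.9449 − 0.620×0.3272 = 0.7421.
v² = 182 × 9.8 × 0.9131/0.7421 = 2195 m²/s², so v = 46.85 m/s.

46.8 m/s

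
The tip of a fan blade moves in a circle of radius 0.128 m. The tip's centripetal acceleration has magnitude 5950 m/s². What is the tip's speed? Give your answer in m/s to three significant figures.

27.6 m/s

a_c = v²/r ⇒ v = √(a_c · r) = √(5950 × 0.128) = √761.6 = 27.60 m/s.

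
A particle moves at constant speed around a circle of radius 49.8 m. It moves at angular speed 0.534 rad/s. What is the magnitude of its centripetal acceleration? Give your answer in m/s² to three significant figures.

14.2 m/s²

v = ωr = 0.534 × 49.8 = 26.59 m/s.
a_c = v²/r = (26.59)²/49.8 = 707.2/49.8 = 14.20 m/s².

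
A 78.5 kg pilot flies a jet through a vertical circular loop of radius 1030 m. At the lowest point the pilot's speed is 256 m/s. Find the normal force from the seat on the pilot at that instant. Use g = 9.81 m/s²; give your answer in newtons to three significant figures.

At the lowest point, N points up (toward the centre) and the weight mg points down (away from the centre), so the net inward force is N − mg = mv²/r.
N = m(v²/r + g) = 78.5 × ((256)²/1030 + 9.81) = 78.5 × (63.63 + 9.81) = 78.5 × 73.44 = 5765 N.

5760 N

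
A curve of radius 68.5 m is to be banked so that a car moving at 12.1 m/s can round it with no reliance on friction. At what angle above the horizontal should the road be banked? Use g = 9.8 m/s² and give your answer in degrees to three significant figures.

12.3°

For a frictionless banked turn: horizontally N sinθ = mv²/r and vertically N cosθ = mg.
Dividing: tanθ = v²/(r g) = (12.1)²/(68.5 × 9.8) = 146.4/671.3 = 0.2181.
θ = arctan(0.2181) = 12.30°.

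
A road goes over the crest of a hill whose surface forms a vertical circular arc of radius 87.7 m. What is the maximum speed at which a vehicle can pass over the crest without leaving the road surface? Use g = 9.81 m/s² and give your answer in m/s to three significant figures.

29.3 m/s

At the crest the centre of the circle is below the vehicle, so the net downward (centripetal) force is mg − N = mv²/r.
The vehicle leaves the road when N → 0, giving v_max = √(g r) = √(9.81 × 87.7) = 29.33 m/s.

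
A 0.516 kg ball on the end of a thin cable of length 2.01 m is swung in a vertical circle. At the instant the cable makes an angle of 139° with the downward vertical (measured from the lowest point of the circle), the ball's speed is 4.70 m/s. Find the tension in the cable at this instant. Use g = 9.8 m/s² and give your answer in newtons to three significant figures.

Take the radial direction toward the centre of the circle as positive. The component of the weight along the string toward the centre is −mg cos φ (φ measured from the bottom), so Newton's second law along the string gives T − mg cos φ = m v²/r.
cos 139° = -0.7547, so T = m(v²/r + g cos φ) = 0.516 × ((4.70)²/2.01 + 9.8 × -0.7547) = 0.516 × (10.99 + (-7.396)) = 0.516 × 3.594 = 1.854 N.

1.85 N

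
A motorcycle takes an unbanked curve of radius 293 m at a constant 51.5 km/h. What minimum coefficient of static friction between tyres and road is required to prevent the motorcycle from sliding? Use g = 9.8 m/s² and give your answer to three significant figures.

0.0713

v = 51.5/3.6 = 14.31 m/s.
Friction provides the centripetal force: μ_s m g = m v²/r, so μ_s = v²/(g r) = (14.31)²/(9.8 × 293) = 204.6/2871 = 0.07127.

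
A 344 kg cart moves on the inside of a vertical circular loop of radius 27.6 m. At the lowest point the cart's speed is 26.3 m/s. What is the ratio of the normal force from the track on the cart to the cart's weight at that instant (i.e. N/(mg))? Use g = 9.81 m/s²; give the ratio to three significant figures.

3.55

At the bottom, N − mg = mv²/r, so N = m(v²/r + g) and N/(mg) = v²/(rg) + 1 = (26.3)²/(27.6 × 9.81) + 1 = 2.555 + 1 = 3.555.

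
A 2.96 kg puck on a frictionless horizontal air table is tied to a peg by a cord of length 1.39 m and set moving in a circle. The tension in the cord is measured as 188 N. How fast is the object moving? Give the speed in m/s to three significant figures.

9.40 m/s

T = m v²/r ⇒ v = √(T r / m) = √(188 × 1.39 / 2.96) = √88.28 = 9.396 m/s.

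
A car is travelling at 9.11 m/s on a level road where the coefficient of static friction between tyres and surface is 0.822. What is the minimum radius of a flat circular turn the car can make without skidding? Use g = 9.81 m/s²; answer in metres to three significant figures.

At the limit, μ_s m g = m v²/r, so r_min = v²/(μ_s g) = (9.11)²/(0.822 × 9.81) = 82.99/8.064 = 10.29 m.

10.3 m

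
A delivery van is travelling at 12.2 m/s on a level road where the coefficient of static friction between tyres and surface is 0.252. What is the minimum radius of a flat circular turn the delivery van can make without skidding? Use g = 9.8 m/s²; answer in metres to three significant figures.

60.3 m

At the limit, μ_s m g = m v²/r, so r_min = v²/(μ_s g) = (12.2)²/(0.252 × 9.8) = 148.8/2.470 = 60.27 m.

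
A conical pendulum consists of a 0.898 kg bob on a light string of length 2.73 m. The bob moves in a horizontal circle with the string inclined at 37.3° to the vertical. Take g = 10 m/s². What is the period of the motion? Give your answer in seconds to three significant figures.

2.93 s

r = L sinθ = 1.654 m. From T sinθ = mω²r and T cosθ = mg: tanθ = ω²r/g, so ω² = g tanθ / r = g/(L cosθ).
ω = √(g/(L cosθ)) = √(10.0/(2.73 × 0.7955)) = √4.605 = 2.146 rad/s.
Period = 2π/ω = 2.928 s.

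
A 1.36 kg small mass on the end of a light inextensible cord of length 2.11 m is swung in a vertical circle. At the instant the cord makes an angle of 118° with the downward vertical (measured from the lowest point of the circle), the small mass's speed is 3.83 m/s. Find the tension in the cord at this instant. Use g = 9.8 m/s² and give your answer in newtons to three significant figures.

3.20 N

Take the radial direction toward the centre of the circle as positive. The component of the weight along the string toward the centre is −mg cos φ (φ measured from the bottom), so Newton's second law along the string gives T − mg cos φ = m v²/r.
cos 118° = -0.4695, so T = m(v²/r + g cos φ) = 1.36 × ((3.83)²/2.11 + 9.8 × -0.4695) = 1.36 × (6.952 + (-4.601)) = 1.36 × 2.351 = 3.198 N.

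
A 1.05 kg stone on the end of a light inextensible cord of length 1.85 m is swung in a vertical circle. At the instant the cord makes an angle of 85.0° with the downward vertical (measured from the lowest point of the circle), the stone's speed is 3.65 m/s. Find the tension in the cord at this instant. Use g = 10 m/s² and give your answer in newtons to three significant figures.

8.48 N

Take the radial direction toward the centre of the circle as positive. The component of the weight along the string toward the centre is −mg cos φ (φ measured from the bottom), so Newton's second law along the string gives T − mg cos φ = m v²/r.
cos 85.0° = 0.08716, so T = m(v²/r + g cos φ) = 1.05 × ((3.65)²/1.85 + 10.0 × 0.08716) = 1.05 × (7.201 + (0.8716)) = 1.05 × 8.073 = 8.477 N.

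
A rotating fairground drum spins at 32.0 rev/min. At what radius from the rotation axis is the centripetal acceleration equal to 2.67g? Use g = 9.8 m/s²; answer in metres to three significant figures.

2.33 m

ω = 32.0 rev/min × 2π/60 = 3.351 rad/s.
a_c = ω²r = 2.67g ⇒ r = 2.67 × 9.8 / (3.351)² = 26.17/11.23 = 2.330 m.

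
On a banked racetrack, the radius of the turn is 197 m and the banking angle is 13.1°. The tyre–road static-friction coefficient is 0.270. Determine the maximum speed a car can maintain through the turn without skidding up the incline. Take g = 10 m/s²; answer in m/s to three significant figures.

At the maximum speed, friction acts down the slope at its limiting value f = μN. Radially (horizontal, toward centre): N sinθ + μN cosθ = mv²/r. Vertically: N cosθ − μN sinθ = mg.
Dividing: v² = r g (sinθ + μcosθ)/(cosθ − μsinθ).
sinθ + μcosθ = 0.2267 + 0.270×0.9740 = 0.4896; cosθ − μsinθ = 0.9740 − 0.270×0.2267 = 0.9128.
v² = 197 × 10.0 × 0.4896/0.9128 = 1057 m²/s², so v = 32.51 m/s.

32.5 m/s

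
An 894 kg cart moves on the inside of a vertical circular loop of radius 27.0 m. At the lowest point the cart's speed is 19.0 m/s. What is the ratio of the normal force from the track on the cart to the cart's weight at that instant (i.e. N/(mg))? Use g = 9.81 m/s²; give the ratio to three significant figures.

2.36

At the bottom, N − mg = mv²/r, so N = m(v²/r + g) and N/(mg) = v²/(rg) + 1 = (19.0)²/(27.0 × 9.81) + 1 = 1.363 + 1 = 2.363.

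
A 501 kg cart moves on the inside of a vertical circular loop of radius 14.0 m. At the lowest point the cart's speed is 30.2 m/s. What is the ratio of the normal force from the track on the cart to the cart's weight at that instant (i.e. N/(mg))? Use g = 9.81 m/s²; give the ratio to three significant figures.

7.64

At the bottom, N − mg = mv²/r, so N = m(v²/r + g) and N/(mg) = v²/(rg) + 1 = (30.2)²/(14.0 × 9.81) + 1 = 6.641 + 1 = 7.641.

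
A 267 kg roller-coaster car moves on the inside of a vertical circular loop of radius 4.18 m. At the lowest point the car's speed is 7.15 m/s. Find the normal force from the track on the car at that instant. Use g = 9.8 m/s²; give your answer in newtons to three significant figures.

5880 N

At the lowest point, N points up (toward the centre) and the weight mg points down (away from the centre), so the net inward force is N − mg = mv²/r.
N = m(v²/r + g) = 267 × ((7.15)²/4.18 + 9.8) = 267 × (12.23 + 9.8) = 267 × 22.03 = 5882 N.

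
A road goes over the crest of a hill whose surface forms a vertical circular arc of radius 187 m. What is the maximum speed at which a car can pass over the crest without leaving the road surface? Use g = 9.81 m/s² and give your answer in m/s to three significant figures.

At the crest the centre of the circle is below the car, so the net downward (centripetal) force is mg − N = mv²/r.
The car leaves the road when N → 0, giving v_max = √(g r) = √(9.81 × 187) = 42.83 m/s.

42.8 m/s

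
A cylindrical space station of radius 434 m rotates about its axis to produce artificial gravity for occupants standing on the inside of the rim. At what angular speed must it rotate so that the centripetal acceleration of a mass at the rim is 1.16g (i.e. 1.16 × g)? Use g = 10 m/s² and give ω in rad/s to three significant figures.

Centripetal acceleration a_c = ω²r. Setting ω²r = 1.16g:
ω = √(1.16g / r) = √(1.16 × 10.0 / 434) = √0.02673 = 0.1635 rad/s.

0.163 rad/s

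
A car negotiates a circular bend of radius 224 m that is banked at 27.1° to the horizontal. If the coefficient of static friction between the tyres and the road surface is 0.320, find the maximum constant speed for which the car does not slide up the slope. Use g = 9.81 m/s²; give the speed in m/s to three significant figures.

46.7 m/s

At the maximum speed, friction acts down the slope at its limiting value f = μN. Radially (horizontal, toward centre): N sinθ + μN cosθ = mv²/r. Vertically: N cosθ − μN sinθ = mg.
Dividing: v² = r g (sinθ + μcosθ)/(cosθ − μsinθ).
sinθ + μcosθ = 0.4555 + 0.320×0.8902 = 0.7404; cosθ − μsinθ = 0.8902 − 0.320×0.4555 = 0.7444.
v² = 224 × 9.81 × 0.7404/0.7444 = 2186 m²/s², so v = 46.75 m/s.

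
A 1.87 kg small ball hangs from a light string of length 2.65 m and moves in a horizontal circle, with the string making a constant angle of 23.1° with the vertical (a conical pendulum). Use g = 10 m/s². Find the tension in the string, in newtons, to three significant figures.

Vertically the bob has no acceleration, so T cosθ = mg.
T = mg/cosθ = 1.87 × 10.0 / cos 23.1° = 18.70/0.9198 = 20.33 N.

20.3 N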